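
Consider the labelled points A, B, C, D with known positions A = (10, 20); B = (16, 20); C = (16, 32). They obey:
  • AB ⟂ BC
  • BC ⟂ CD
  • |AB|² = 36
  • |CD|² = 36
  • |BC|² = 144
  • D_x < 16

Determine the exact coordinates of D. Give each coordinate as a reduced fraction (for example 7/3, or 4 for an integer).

1. D_x = 10  [[BC ⟂ CD ⇒ 12y-384=0] ∩ [|D−(16, 32)|²=36]]
2. D_y = 32  [[BC ⟂ CD ⇒ 12y-384=0] ∩ [|D−(16, 32)|²=36]]
   so D = (10, 32)

D = (10, 32)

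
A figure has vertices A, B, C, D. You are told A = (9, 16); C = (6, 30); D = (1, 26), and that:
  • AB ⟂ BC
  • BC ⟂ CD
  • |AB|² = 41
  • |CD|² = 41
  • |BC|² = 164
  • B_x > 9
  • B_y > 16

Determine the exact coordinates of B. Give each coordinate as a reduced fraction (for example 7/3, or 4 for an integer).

1. B_x = 14  [[BC ⟂ CD ⇒ 5x+4y-150=0] ∩ [|B−(9, 16)|²=41]]
2. B_y = 20  [[BC ⟂ CD ⇒ 5x+4y-150=0] ∩ [|B−(9, 16)|²=41]]
   so B = (14, 20)

B = (14, 20)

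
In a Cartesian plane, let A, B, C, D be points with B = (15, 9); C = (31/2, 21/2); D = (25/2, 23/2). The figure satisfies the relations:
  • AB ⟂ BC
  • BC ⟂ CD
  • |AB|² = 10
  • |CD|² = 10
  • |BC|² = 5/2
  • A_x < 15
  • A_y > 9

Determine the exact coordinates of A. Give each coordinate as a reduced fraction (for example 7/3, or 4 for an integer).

A = (12, 10)

1. A_x = 12  [[AB ⟂ BC ⇒ -1/2x-3/2y+21=0] ∩ [|A−(15, 9)|²=10]]
2. A_y = 10  [[AB ⟂ BC ⇒ -1/2x-3/2y+21=0] ∩ [|A−(15, 9)|²=10]]
   so A = (12, 10)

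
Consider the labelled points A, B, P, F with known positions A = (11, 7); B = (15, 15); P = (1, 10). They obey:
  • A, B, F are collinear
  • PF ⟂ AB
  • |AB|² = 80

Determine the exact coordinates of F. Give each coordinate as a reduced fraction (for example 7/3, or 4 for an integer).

F = (51/5, 27/5)

1. F_x = 51/5  [[A, B, F are collinear ⇒ -8x+4y+60=0] ∩ [PF ⟂ AB ⇒ 4x+8y-84=0]]
2. F_y = 27/5  [[A, B, F are collinear ⇒ -8x+4y+60=0] ∩ [PF ⟂ AB ⇒ 4x+8y-84=0]]
   so F = (51/5, 27/5)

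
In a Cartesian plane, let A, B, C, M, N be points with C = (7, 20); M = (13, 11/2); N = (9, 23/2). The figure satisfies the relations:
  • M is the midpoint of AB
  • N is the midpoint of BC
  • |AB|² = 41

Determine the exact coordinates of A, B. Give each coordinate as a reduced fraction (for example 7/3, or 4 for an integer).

A = (15, 8)
B = (11, 3)

1. B_x = 11  [B = 2·N−C = 2·(9, 23/2)−(7, 20)]
2. B_y = 3  [B = 2·N−C = 2·(9, 23/2)−(7, 20)]
   so B = (11, 3)
3. A_x = 15  [A = 2·M−B = 2·(13, 11/2)−(11, 3)]
4. A_y = 8  [A = 2·M−B = 2·(13, 11/2)−(11, 3)]
   so A = (15, 8)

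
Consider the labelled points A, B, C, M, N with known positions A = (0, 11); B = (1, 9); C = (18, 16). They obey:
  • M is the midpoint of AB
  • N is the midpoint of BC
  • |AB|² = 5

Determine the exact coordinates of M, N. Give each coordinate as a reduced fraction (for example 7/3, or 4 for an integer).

1. M_x = 1/2  [2·M = A+B = (0, 11)+(1, 9)]
2. M_y = 10  [2·M = A+B = (0, 11)+(1, 9)]
   so M = (1/2, 10)
3. N_x = 19/2  [2·N = B+C = (1, 9)+(18, 16)]
4. N_y = 25/2  [2·N = B+C = (1, 9)+(18, 16)]
   so N = (19/2, 25/2)

M = (1/2, 10)
N = (19/2, 25/2)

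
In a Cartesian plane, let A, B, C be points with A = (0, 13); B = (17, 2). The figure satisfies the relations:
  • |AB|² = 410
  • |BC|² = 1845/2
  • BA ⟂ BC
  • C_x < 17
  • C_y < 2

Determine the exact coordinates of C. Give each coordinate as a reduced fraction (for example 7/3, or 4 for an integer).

C = (1/2, -47/2)

1. C_x = 1/2  [[BA ⟂ BC ⇒ -17x+11y+267=0] ∩ [|C−(17, 2)|²=1845/2]]
2. C_y = -47/2  [[BA ⟂ BC ⇒ -17x+11y+267=0] ∩ [|C−(17, 2)|²=1845/2]]
   so C = (1/2, -47/2)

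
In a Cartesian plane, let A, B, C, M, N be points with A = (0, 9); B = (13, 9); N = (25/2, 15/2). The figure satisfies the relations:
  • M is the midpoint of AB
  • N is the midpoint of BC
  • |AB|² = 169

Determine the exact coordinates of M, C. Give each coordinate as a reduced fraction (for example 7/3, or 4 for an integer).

M = (13/2, 9)
C = (12, 6)

1. M_x = 13/2  [2·M = A+B = (0, 9)+(13, 9)]
2. M_y = 9  [2·M = A+B = (0, 9)+(13, 9)]
   so M = (13/2, 9)
3. C_x = 12  [C = 2·N−B = 2·(25/2, 15/2)−(13, 9)]
4. C_y = 6  [C = 2·N−B = 2·(25/2, 15/2)−(13, 9)]
   so C = (12, 6)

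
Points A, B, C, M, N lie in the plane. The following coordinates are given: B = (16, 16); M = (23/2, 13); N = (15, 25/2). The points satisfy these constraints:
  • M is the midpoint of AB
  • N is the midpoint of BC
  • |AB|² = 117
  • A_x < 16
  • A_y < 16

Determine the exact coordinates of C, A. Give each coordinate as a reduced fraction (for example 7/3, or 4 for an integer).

C = (14, 9)
A = (7, 10)

1. A_x = 7  [A = 2·M−B = 2·(23/2, 13)−(16, 16)]
2. A_y = 10  [A = 2·M−B = 2·(23/2, 13)−(16, 16)]
   so A = (7, 10)
3. C_x = 14  [C = 2·N−B = 2·(15, 25/2)−(16, 16)]
4. C_y = 9  [C = 2·N−B = 2·(15, 25/2)−(16, 16)]
   so C = (14, 9)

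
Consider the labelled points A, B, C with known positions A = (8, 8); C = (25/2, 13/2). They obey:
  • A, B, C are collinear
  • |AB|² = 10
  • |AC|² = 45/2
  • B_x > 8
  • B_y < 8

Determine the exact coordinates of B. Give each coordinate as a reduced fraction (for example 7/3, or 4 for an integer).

B = (11, 7)

1. B_x = 11  [[A, B, C are collinear ⇒ -3/2x-9/2y+48=0] ∩ [|B−(8, 8)|²=10]]
2. B_y = 7  [[A, B, C are collinear ⇒ -3/2x-9/2y+48=0] ∩ [|B−(8, 8)|²=10]]
   so B = (11, 7)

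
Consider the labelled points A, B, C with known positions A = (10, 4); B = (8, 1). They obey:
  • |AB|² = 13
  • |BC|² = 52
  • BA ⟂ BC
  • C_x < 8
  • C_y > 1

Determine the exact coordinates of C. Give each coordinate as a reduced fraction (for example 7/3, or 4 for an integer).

C = (2, 5)

1. C_x = 2  [[BA ⟂ BC ⇒ 2x+3y-19=0] ∩ [|C−(8, 1)|²=52]]
2. C_y = 5  [[BA ⟂ BC ⇒ 2x+3y-19=0] ∩ [|C−(8, 1)|²=52]]
   so C = (2, 5)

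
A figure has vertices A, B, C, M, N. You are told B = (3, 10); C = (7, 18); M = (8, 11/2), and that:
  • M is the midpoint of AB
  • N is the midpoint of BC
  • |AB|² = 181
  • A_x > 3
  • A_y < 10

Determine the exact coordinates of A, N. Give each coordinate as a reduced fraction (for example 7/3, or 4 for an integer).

1. A_x = 13  [A = 2·M−B = 2·(8, 11/2)−(3, 10)]
2. A_y = 1  [A = 2·M−B = 2·(8, 11/2)−(3, 10)]
   so A = (13, 1)
3. N_x = 5  [2·N = B+C = (3, 10)+(7, 18)]
4. N_y = 14  [2·N = B+C = (3, 10)+(7, 18)]
   so N = (5, 14)

A = (13, 1)
N = (5, 14)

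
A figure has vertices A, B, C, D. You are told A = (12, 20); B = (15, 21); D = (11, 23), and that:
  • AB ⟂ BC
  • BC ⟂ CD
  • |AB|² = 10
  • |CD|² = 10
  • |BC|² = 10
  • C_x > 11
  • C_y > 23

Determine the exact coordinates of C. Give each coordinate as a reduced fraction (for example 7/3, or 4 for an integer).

C = (14, 24)

1. C_x = 14  [[AB ⟂ BC ⇒ 3x+1y-66=0] ∩ [|C−(11, 23)|²=10]]
2. C_y = 24  [[AB ⟂ BC ⇒ 3x+1y-66=0] ∩ [|C−(11, 23)|²=10]]
   so C = (14, 24)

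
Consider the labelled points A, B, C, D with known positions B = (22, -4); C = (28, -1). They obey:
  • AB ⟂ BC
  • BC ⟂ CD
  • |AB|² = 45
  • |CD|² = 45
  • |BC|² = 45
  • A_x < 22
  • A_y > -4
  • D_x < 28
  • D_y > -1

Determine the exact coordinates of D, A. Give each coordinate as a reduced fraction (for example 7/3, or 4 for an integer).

D = (25, 5)
A = (19, 2)

1. D_x = 25  [[BC ⟂ CD ⇒ 6x+3y-165=0] ∩ [|D−(28, -1)|²=45]]
2. D_y = 5  [[BC ⟂ CD ⇒ 6x+3y-165=0] ∩ [|D−(28, -1)|²=45]]
   so D = (25, 5)
3. A_x = 19  [[AB ⟂ BC ⇒ -6x-3y+120=0] ∩ [|A−(22, -4)|²=45]]
4. A_y = 2  [[AB ⟂ BC ⇒ -6x-3y+120=0] ∩ [|A−(22, -4)|²=45]]
   so A = (19, 2)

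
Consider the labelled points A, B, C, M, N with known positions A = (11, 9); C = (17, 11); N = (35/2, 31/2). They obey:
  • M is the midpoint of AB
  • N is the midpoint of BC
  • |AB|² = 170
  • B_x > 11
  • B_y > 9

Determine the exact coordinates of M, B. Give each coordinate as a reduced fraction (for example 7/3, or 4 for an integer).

1. B_x = 18  [B = 2·N−C = 2·(35/2, 31/2)−(17, 11)]
2. B_y = 20  [B = 2·N−C = 2·(35/2, 31/2)−(17, 11)]
   so B = (18, 20)
3. M_x = 29/2  [2·M = A+B = (11, 9)+(18, 20)]
4. M_y = 29/2  [2·M = A+B = (11, 9)+(18, 20)]
   so M = (29/2, 29/2)

M = (29/2, 29/2)
B = (18, 20)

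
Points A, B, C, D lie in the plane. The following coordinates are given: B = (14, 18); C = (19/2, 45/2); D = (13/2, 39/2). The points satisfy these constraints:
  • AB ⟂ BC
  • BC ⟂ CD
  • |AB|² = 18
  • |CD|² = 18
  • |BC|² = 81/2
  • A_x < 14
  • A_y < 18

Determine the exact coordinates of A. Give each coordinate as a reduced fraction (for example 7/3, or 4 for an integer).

1. A_x = 11  [[AB ⟂ BC ⇒ 9/2x-9/2y+18=0] ∩ [|A−(14, 18)|²=18]]
2. A_y = 15  [[AB ⟂ BC ⇒ 9/2x-9/2y+18=0] ∩ [|A−(14, 18)|²=18]]
   so A = (11, 15)

A = (11, 15)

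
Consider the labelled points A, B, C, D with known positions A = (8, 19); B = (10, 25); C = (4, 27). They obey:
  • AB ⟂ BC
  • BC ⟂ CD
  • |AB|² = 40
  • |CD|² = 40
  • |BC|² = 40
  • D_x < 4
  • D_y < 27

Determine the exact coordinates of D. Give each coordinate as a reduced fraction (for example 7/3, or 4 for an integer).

1. D_x = 2  [[BC ⟂ CD ⇒ -6x+2y-30=0] ∩ [|D−(4, 27)|²=40]]
2. D_y = 21  [[BC ⟂ CD ⇒ -6x+2y-30=0] ∩ [|D−(4, 27)|²=40]]
   so D = (2, 21)

D = (2, 21)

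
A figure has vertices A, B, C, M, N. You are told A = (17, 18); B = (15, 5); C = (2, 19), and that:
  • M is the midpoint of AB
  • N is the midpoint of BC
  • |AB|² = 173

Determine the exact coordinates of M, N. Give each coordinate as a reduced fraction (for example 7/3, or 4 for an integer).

1. M_x = 16  [2·M = A+B = (17, 18)+(15, 5)]
2. M_y = 23/2  [2·M = A+B = (17, 18)+(15, 5)]
   so M = (16, 23/2)
3. N_x = 17/2  [2·N = B+C = (15, 5)+(2, 19)]
4. N_y = 12  [2·N = B+C = (15, 5)+(2, 19)]
   so N = (17/2, 12)

M = (16, 23/2)
N = (17/2, 12)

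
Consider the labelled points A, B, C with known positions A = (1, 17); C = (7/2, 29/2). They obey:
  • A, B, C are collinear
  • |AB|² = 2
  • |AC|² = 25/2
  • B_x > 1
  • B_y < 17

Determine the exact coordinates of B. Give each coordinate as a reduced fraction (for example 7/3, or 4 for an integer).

1. B_x = 2  [[A, B, C are collinear ⇒ -5/2x-5/2y+45=0] ∩ [|B−(1, 17)|²=2]]
2. B_y = 16  [[A, B, C are collinear ⇒ -5/2x-5/2y+45=0] ∩ [|B−(1, 17)|²=2]]
   so B = (2, 16)

B = (2, 16)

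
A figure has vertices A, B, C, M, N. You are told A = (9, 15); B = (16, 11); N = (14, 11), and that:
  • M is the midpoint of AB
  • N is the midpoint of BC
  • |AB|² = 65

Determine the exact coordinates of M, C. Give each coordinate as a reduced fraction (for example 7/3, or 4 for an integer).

M = (25/2, 13)
C = (12, 11)

1. M_x = 25/2  [2·M = A+B = (9, 15)+(16, 11)]
2. M_y = 13  [2·M = A+B = (9, 15)+(16, 11)]
   so M = (25/2, 13)
3. C_x = 12  [C = 2·N−B = 2·(14, 11)−(16, 11)]
4. C_y = 11  [C = 2·N−B = 2·(14, 11)−(16, 11)]
   so C = (12, 11)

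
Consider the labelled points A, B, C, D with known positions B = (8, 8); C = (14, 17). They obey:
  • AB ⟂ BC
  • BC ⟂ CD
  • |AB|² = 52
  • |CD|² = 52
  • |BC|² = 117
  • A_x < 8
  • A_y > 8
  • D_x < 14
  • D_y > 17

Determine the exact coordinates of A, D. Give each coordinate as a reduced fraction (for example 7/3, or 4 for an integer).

A = (2, 12)
D = (8, 21)

1. A_x = 2  [[AB ⟂ BC ⇒ -6x-9y+120=0] ∩ [|A−(8, 8)|²=52]]
2. A_y = 12  [[AB ⟂ BC ⇒ -6x-9y+120=0] ∩ [|A−(8, 8)|²=52]]
   so A = (2, 12)
3. D_x = 8  [[BC ⟂ CD ⇒ 6x+9y-237=0] ∩ [|D−(14, 17)|²=52]]
4. D_y = 21  [[BC ⟂ CD ⇒ 6x+9y-237=0] ∩ [|D−(14, 17)|²=52]]
   so D = (8, 21)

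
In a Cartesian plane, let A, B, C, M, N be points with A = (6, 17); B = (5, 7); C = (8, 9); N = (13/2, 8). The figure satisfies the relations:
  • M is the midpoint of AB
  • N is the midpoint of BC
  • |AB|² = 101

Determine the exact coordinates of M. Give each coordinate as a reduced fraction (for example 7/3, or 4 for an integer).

1. M_x = 11/2  [2·M = A+B = (6, 17)+(5, 7)]
2. M_y = 12  [2·M = A+B = (6, 17)+(5, 7)]
   so M = (11/2, 12)

M = (11/2, 12)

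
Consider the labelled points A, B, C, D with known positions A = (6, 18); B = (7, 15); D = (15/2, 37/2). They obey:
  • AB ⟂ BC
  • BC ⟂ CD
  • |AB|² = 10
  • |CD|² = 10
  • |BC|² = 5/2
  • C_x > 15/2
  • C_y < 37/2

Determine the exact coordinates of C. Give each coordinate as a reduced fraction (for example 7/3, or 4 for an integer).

C = (17/2, 31/2)

1. C_x = 17/2  [[AB ⟂ BC ⇒ 1x-3y+38=0] ∩ [|C−(15/2, 37/2)|²=10]]
2. C_y = 31/2  [[AB ⟂ BC ⇒ 1x-3y+38=0] ∩ [|C−(15/2, 37/2)|²=10]]
   so C = (17/2, 31/2)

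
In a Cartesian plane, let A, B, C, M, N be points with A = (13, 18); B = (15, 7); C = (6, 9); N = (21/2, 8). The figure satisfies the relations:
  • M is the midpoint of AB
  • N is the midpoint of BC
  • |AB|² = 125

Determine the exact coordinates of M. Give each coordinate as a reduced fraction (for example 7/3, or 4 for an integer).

1. M_x = 14  [2·M = A+B = (13, 18)+(15, 7)]
2. M_y = 25/2  [2·M = A+B = (13, 18)+(15, 7)]
   so M = (14, 25/2)

M = (14, 25/2)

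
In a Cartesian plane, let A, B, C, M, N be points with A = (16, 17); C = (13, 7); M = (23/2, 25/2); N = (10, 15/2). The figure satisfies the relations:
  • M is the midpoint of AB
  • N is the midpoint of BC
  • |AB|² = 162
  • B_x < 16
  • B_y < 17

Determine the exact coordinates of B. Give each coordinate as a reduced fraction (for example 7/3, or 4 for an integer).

1. B_x = 7  [B = 2·M−A = 2·(23/2, 25/2)−(16, 17)]
2. B_y = 8  [B = 2·M−A = 2·(23/2, 25/2)−(16, 17)]
   so B = (7, 8)

B = (7, 8)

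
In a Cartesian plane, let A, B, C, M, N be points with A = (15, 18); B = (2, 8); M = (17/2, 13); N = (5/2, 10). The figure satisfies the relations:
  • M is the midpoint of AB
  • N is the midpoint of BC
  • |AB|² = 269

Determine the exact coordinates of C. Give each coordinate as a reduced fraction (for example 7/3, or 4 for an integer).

C = (3, 12)

1. C_x = 3  [C = 2·N−B = 2·(5/2, 10)−(2, 8)]
2. C_y = 12  [C = 2·N−B = 2·(5/2, 10)−(2, 8)]
   so C = (3, 12)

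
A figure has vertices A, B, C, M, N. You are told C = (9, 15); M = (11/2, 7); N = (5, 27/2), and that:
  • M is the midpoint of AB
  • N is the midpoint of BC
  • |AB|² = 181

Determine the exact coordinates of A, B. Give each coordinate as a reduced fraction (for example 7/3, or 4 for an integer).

1. B_x = 1  [B = 2·N−C = 2·(5, 27/2)−(9, 15)]
2. B_y = 12  [B = 2·N−C = 2·(5, 27/2)−(9, 15)]
   so B = (1, 12)
3. A_x = 10  [A = 2·M−B = 2·(11/2, 7)−(1, 12)]
4. A_y = 2  [A = 2·M−B = 2·(11/2, 7)−(1, 12)]
   so A = (10, 2)

A = (10, 2)
B = (1, 12)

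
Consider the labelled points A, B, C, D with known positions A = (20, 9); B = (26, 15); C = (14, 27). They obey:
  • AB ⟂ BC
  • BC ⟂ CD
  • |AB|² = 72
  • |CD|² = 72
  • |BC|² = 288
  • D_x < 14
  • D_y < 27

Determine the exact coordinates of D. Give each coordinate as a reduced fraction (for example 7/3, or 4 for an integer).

1. D_x = 8  [[BC ⟂ CD ⇒ -12x+12y-156=0] ∩ [|D−(14, 27)|²=72]]
2. D_y = 21  [[BC ⟂ CD ⇒ -12x+12y-156=0] ∩ [|D−(14, 27)|²=72]]
   so D = (8, 21)

D = (8, 21)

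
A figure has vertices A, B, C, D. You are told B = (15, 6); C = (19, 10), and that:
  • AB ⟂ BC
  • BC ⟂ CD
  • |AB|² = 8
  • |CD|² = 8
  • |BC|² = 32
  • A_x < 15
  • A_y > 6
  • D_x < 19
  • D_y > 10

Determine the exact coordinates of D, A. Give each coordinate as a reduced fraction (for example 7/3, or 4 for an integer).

1. D_x = 17  [[BC ⟂ CD ⇒ 4x+4y-116=0] ∩ [|D−(19, 10)|²=8]]
2. D_y = 12  [[BC ⟂ CD ⇒ 4x+4y-116=0] ∩ [|D−(19, 10)|²=8]]
   so D = (17, 12)
3. A_x = 13  [[AB ⟂ BC ⇒ -4x-4y+84=0] ∩ [|A−(15, 6)|²=8]]
4. A_y = 8  [[AB ⟂ BC ⇒ -4x-4y+84=0] ∩ [|A−(15, 6)|²=8]]
   so A = (13, 8)

D = (17, 12)
A = (13, 8)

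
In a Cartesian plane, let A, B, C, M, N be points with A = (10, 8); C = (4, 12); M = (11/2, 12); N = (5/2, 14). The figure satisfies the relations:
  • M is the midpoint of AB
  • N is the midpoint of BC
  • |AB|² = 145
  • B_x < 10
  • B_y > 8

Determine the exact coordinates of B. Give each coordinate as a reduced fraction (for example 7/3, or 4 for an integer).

1. B_x = 1  [B = 2·M−A = 2·(11/2, 12)−(10, 8)]
2. B_y = 16  [B = 2·M−A = 2·(11/2, 12)−(10, 8)]
   so B = (1, 16)

B = (1, 16)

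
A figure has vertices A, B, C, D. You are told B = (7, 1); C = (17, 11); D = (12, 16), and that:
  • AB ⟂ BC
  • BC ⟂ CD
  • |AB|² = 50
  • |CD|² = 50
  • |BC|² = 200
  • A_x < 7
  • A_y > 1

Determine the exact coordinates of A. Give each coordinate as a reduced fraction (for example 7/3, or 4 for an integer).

1. A_x = 2  [[AB ⟂ BC ⇒ -10x-10y+80=0] ∩ [|A−(7, 1)|²=50]]
2. A_y = 6  [[AB ⟂ BC ⇒ -10x-10y+80=0] ∩ [|A−(7, 1)|²=50]]
   so A = (2, 6)

A = (2, 6)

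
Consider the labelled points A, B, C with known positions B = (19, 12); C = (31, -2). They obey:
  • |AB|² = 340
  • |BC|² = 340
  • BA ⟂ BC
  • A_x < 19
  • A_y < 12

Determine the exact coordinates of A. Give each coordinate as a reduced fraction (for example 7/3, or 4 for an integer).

A = (5, 0)

1. A_x = 5  [[BA ⟂ BC ⇒ 12x-14y-60=0] ∩ [|A−(19, 12)|²=340]]
2. A_y = 0  [[BA ⟂ BC ⇒ 12x-14y-60=0] ∩ [|A−(19, 12)|²=340]]
   so A = (5, 0)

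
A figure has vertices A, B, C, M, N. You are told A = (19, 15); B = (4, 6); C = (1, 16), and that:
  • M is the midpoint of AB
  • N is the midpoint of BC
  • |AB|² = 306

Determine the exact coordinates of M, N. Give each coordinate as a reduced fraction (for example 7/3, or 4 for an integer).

1. M_x = 23/2  [2·M = A+B = (19, 15)+(4, 6)]
2. M_y = 21/2  [2·M = A+B = (19, 15)+(4, 6)]
   so M = (23/2, 21/2)
3. N_x = 5/2  [2·N = B+C = (4, 6)+(1, 16)]
4. N_y = 11  [2·N = B+C = (4, 6)+(1, 16)]
   so N = (5/2, 11)

M = (23/2, 21/2)
N = (5/2, 11)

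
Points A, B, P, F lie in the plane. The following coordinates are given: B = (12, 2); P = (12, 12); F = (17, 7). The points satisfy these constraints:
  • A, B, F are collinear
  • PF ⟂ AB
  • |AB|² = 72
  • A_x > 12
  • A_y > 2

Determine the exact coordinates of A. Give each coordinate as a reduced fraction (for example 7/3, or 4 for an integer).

1. A_x = 18  [[A, B, F are collinear ⇒ -5x+5y+50=0] ∩ [|A−(12, 2)|²=72]]
2. A_y = 8  [[A, B, F are collinear ⇒ -5x+5y+50=0] ∩ [|A−(12, 2)|²=72]]
   so A = (18, 8)

A = (18, 8)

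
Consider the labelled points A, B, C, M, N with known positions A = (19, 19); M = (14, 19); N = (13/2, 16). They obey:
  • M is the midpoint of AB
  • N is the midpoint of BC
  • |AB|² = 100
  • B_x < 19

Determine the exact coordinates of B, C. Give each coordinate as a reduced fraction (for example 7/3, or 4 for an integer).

B = (9, 19)
C = (4, 13)

1. B_x = 9  [B = 2·M−A = 2·(14, 19)−(19, 19)]
2. B_y = 19  [B = 2·M−A = 2·(14, 19)−(19, 19)]
   so B = (9, 19)
3. C_x = 4  [C = 2·N−B = 2·(13/2, 16)−(9, 19)]
4. C_y = 13  [C = 2·N−B = 2·(13/2, 16)−(9, 19)]
   so C = (4, 13)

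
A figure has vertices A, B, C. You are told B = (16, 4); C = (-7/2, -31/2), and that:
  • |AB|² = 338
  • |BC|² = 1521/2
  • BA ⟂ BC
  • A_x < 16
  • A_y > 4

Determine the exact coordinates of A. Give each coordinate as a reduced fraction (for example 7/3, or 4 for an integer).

A = (3, 17)

1. A_x = 3  [[BA ⟂ BC ⇒ -39/2x-39/2y+390=0] ∩ [|A−(16, 4)|²=338]]
2. A_y = 17  [[BA ⟂ BC ⇒ -39/2x-39/2y+390=0] ∩ [|A−(16, 4)|²=338]]
   so A = (3, 17)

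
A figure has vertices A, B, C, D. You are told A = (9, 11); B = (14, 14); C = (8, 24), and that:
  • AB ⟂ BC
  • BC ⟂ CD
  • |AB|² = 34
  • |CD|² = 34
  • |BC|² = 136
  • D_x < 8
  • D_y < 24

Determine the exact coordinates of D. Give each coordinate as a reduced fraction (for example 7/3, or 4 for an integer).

1. D_x = 3  [[BC ⟂ CD ⇒ -6x+10y-192=0] ∩ [|D−(8, 24)|²=34]]
2. D_y = 21  [[BC ⟂ CD ⇒ -6x+10y-192=0] ∩ [|D−(8, 24)|²=34]]
   so D = (3, 21)

D = (3, 21)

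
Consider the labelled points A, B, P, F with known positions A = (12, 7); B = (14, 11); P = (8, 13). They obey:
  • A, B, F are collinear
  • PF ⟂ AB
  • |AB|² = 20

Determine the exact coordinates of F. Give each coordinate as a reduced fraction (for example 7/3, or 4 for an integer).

F = (68/5, 51/5)

1. F_x = 68/5  [[A, B, F are collinear ⇒ -4x+2y+34=0] ∩ [PF ⟂ AB ⇒ 2x+4y-68=0]]
2. F_y = 51/5  [[A, B, F are collinear ⇒ -4x+2y+34=0] ∩ [PF ⟂ AB ⇒ 2x+4y-68=0]]
   so F = (68/5, 51/5)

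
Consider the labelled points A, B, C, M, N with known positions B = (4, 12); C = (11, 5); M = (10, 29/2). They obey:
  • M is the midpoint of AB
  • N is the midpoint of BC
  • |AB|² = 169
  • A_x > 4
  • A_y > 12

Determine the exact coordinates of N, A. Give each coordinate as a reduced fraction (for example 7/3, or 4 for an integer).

N = (15/2, 17/2)
A = (16, 17)

1. A_x = 16  [A = 2·M−B = 2·(10, 29/2)−(4, 12)]
2. A_y = 17  [A = 2·M−B = 2·(10, 29/2)−(4, 12)]
   so A = (16, 17)
3. N_x = 15/2  [2·N = B+C = (4, 12)+(11, 5)]
4. N_y = 17/2  [2·N = B+C = (4, 12)+(11, 5)]
   so N = (15/2, 17/2)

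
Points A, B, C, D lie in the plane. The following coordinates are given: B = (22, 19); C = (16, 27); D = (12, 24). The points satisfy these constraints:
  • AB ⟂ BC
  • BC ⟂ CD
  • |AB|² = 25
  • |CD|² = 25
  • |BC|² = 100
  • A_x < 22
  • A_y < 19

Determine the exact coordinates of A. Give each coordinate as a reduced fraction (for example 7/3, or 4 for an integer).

1. A_x = 18  [[AB ⟂ BC ⇒ 6x-8y+20=0] ∩ [|A−(22, 19)|²=25]]
2. A_y = 16  [[AB ⟂ BC ⇒ 6x-8y+20=0] ∩ [|A−(22, 19)|²=25]]
   so A = (18, 16)

A = (18, 16)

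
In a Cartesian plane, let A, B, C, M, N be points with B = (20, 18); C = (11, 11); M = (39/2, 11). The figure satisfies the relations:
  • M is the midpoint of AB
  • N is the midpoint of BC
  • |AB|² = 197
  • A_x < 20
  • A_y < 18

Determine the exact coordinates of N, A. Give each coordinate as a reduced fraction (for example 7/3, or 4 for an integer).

1. A_x = 19  [A = 2·M−B = 2·(39/2, 11)−(20, 18)]
2. A_y = 4  [A = 2·M−B = 2·(39/2, 11)−(20, 18)]
   so A = (19, 4)
3. N_x = 31/2  [2·N = B+C = (20, 18)+(11, 11)]
4. N_y = 29/2  [2·N = B+C = (20, 18)+(11, 11)]
   so N = (31/2, 29/2)

N = (31/2, 29/2)
A = (19, 4)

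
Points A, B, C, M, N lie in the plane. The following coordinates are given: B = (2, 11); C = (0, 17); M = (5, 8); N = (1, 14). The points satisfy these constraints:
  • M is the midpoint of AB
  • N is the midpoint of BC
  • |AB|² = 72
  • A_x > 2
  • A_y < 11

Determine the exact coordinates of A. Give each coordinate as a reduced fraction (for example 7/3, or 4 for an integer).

1. A_x = 8  [A = 2·M−B = 2·(5, 8)−(2, 11)]
2. A_y = 5  [A = 2·M−B = 2·(5, 8)−(2, 11)]
   so A = (8, 5)

A = (8, 5)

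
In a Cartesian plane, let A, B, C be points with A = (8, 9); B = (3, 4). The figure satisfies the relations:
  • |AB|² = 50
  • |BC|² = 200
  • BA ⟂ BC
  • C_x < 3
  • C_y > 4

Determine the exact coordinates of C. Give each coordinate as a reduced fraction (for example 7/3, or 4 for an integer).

C = (-7, 14)

1. C_x = -7  [[BA ⟂ BC ⇒ 5x+5y-35=0] ∩ [|C−(3, 4)|²=200]]
2. C_y = 14  [[BA ⟂ BC ⇒ 5x+5y-35=0] ∩ [|C−(3, 4)|²=200]]
   so C = (-7, 14)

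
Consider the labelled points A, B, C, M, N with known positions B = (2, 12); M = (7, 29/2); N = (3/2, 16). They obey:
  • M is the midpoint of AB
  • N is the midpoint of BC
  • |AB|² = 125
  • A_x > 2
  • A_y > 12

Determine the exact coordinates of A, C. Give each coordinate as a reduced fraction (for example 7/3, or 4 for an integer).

A = (12, 17)
C = (1, 20)

1. A_x = 12  [A = 2·M−B = 2·(7, 29/2)−(2, 12)]
2. A_y = 17  [A = 2·M−B = 2·(7, 29/2)−(2, 12)]
   so A = (12, 17)
3. C_x = 1  [C = 2·N−B = 2·(3/2, 16)−(2, 12)]
4. C_y = 20  [C = 2·N−B = 2·(3/2, 16)−(2, 12)]
   so C = (1, 20)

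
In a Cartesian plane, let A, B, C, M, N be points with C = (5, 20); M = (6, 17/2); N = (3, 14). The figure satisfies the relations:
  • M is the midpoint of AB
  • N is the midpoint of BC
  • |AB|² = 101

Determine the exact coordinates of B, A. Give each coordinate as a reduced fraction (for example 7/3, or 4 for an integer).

1. B_x = 1  [B = 2·N−C = 2·(3, 14)−(5, 20)]
2. B_y = 8  [B = 2·N−C = 2·(3, 14)−(5, 20)]
   so B = (1, 8)
3. A_x = 11  [A = 2·M−B = 2·(6, 17/2)−(1, 8)]
4. A_y = 9  [A = 2·M−B = 2·(6, 17/2)−(1, 8)]
   so A = (11, 9)

B = (1, 8)
A = (11, 9)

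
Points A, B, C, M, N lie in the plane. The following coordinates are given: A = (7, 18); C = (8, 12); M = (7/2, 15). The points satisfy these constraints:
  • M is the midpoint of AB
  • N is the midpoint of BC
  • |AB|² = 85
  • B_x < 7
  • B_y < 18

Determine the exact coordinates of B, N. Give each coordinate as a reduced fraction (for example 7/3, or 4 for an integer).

1. B_x = 0  [B = 2·M−A = 2·(7/2, 15)−(7, 18)]
2. B_y = 12  [B = 2·M−A = 2·(7/2, 15)−(7, 18)]
   so B = (0, 12)
3. N_x = 4  [2·N = B+C = (0, 12)+(8, 12)]
4. N_y = 12  [2·N = B+C = (0, 12)+(8, 12)]
   so N = (4, 12)

B = (0, 12)
N = (4, 12)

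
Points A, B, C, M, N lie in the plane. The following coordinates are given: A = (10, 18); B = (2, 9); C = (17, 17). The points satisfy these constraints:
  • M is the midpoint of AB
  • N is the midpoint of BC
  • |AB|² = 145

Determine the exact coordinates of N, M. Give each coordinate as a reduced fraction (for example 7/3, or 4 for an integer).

N = (19/2, 13)
M = (6, 27/2)

1. M_x = 6  [2·M = A+B = (10, 18)+(2, 9)]
2. M_y = 27/2  [2·M = A+B = (10, 18)+(2, 9)]
   so M = (6, 27/2)
3. N_x = 19/2  [2·N = B+C = (2, 9)+(17, 17)]
4. N_y = 13  [2·N = B+C = (2, 9)+(17, 17)]
   so N = (19/2, 13)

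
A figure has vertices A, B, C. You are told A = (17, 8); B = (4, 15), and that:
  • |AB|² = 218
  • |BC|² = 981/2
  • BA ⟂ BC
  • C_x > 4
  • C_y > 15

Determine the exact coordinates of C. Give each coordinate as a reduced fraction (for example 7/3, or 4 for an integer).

C = (29/2, 69/2)

1. C_x = 29/2  [[BA ⟂ BC ⇒ 13x-7y+53=0] ∩ [|C−(4, 15)|²=981/2]]
2. C_y = 69/2  [[BA ⟂ BC ⇒ 13x-7y+53=0] ∩ [|C−(4, 15)|²=981/2]]
   so C = (29/2, 69/2)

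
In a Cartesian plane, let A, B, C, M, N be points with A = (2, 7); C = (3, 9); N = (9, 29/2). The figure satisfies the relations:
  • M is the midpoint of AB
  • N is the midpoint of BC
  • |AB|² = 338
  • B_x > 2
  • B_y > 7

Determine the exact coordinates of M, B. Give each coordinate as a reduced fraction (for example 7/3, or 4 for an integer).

1. B_x = 15  [B = 2·N−C = 2·(9, 29/2)−(3, 9)]
2. B_y = 20  [B = 2·N−C = 2·(9, 29/2)−(3, 9)]
   so B = (15, 20)
3. M_x = 17/2  [2·M = A+B = (2, 7)+(15, 20)]
4. M_y = 27/2  [2·M = A+B = (2, 7)+(15, 20)]
   so M = (17/2, 27/2)

M = (17/2, 27/2)
B = (15, 20)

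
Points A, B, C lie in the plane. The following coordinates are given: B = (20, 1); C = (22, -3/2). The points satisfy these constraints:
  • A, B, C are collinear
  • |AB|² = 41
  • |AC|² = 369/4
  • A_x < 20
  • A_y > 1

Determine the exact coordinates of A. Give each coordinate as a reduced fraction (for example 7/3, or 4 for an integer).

1. A_x = 16  [[A, B, C are collinear ⇒ 5/2x+2y-52=0] ∩ [|A−(20, 1)|²=41]]
2. A_y = 6  [[A, B, C are collinear ⇒ 5/2x+2y-52=0] ∩ [|A−(20, 1)|²=41]]
   so A = (16, 6)

A = (16, 6)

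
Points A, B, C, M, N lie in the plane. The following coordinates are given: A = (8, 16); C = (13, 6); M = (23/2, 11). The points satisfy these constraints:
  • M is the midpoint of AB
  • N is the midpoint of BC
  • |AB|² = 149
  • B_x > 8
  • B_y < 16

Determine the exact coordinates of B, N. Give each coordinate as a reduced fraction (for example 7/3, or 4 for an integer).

1. B_x = 15  [B = 2·M−A = 2·(23/2, 11)−(8, 16)]
2. B_y = 6  [B = 2·M−A = 2·(23/2, 11)−(8, 16)]
   so B = (15, 6)
3. N_x = 14  [2·N = B+C = (15, 6)+(13, 6)]
4. N_y = 6  [2·N = B+C = (15, 6)+(13, 6)]
   so N = (14, 6)

B = (15, 6)
N = (14, 6)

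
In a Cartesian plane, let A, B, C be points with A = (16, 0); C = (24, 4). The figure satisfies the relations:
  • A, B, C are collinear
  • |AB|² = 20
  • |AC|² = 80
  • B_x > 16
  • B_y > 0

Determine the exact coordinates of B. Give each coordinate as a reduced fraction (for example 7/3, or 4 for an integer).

B = (20, 2)

1. B_x = 20  [[A, B, C are collinear ⇒ 4x-8y-64=0] ∩ [|B−(16, 0)|²=20]]
2. B_y = 2  [[A, B, C are collinear ⇒ 4x-8y-64=0] ∩ [|B−(16, 0)|²=20]]
   so B = (20, 2)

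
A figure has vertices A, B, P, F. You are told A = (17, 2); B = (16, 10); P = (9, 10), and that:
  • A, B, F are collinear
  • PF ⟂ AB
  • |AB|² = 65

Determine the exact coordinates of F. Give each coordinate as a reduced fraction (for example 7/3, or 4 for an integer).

1. F_x = 1033/65  [[A, B, F are collinear ⇒ -8x-1y+138=0] ∩ [PF ⟂ AB ⇒ -1x+8y-71=0]]
2. F_y = 706/65  [[A, B, F are collinear ⇒ -8x-1y+138=0] ∩ [PF ⟂ AB ⇒ -1x+8y-71=0]]
   so F = (1033/65, 706/65)

F = (1033/65, 706/65)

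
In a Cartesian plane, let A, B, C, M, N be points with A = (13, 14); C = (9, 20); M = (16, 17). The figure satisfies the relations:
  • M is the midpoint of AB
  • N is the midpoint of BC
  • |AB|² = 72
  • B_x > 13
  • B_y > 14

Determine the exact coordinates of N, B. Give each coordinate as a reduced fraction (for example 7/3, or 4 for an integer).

N = (14, 20)
B = (19, 20)

1. B_x = 19  [B = 2·M−A = 2·(16, 17)−(13, 14)]
2. B_y = 20  [B = 2·M−A = 2·(16, 17)−(13, 14)]
   so B = (19, 20)
3. N_x = 14  [2·N = B+C = (19, 20)+(9, 20)]
4. N_y = 20  [2·N = B+C = (19, 20)+(9, 20)]
   so N = (14, 20)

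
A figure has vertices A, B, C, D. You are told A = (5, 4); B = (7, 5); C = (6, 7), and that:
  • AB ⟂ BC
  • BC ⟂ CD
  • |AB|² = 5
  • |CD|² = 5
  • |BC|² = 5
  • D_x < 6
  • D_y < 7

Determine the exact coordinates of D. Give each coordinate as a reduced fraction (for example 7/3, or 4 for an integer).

D = (4, 6)

1. D_x = 4  [[BC ⟂ CD ⇒ -1x+2y-8=0] ∩ [|D−(6, 7)|²=5]]
2. D_y = 6  [[BC ⟂ CD ⇒ -1x+2y-8=0] ∩ [|D−(6, 7)|²=5]]
   so D = (4, 6)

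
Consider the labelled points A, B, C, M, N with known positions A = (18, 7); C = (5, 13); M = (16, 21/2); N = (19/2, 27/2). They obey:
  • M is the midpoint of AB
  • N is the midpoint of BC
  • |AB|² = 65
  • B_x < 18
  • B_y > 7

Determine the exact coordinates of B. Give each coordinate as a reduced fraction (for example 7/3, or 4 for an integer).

1. B_x = 14  [B = 2·M−A = 2·(16, 21/2)−(18, 7)]
2. B_y = 14  [B = 2·M−A = 2·(16, 21/2)−(18, 7)]
   so B = (14, 14)

B = (14, 14)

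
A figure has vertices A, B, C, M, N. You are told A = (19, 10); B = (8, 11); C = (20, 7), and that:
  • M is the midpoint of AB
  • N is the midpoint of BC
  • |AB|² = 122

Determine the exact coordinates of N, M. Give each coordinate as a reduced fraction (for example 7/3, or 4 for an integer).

N = (14, 9)
M = (27/2, 21/2)

1. M_x = 27/2  [2·M = A+B = (19, 10)+(8, 11)]
2. M_y = 21/2  [2·M = A+B = (19, 10)+(8, 11)]
   so M = (27/2, 21/2)
3. N_x = 14  [2·N = B+C = (8, 11)+(20, 7)]
4. N_y = 9  [2·N = B+C = (8, 11)+(20, 7)]
   so N = (14, 9)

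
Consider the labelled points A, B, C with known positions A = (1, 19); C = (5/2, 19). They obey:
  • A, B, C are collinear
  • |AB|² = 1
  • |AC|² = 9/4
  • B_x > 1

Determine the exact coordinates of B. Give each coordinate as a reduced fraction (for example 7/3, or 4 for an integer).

B = (2, 19)

1. B_x = 2  [[A, B, C are collinear ⇒ -3/2y+57/2=0] ∩ [|B−(1, 19)|²=1]]
2. B_y = 19  [[A, B, C are collinear ⇒ -3/2y+57/2=0] ∩ [|B−(1, 19)|²=1]]
   so B = (2, 19)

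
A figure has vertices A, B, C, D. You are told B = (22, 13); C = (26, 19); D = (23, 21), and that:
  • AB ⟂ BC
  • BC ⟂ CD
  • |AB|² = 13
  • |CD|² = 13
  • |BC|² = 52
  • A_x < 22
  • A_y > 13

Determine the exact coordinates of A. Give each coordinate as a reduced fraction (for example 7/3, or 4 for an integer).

A = (19, 15)

1. A_x = 19  [[AB ⟂ BC ⇒ -4x-6y+166=0] ∩ [|A−(22, 13)|²=13]]
2. A_y = 15  [[AB ⟂ BC ⇒ -4x-6y+166=0] ∩ [|A−(22, 13)|²=13]]
   so A = (19, 15)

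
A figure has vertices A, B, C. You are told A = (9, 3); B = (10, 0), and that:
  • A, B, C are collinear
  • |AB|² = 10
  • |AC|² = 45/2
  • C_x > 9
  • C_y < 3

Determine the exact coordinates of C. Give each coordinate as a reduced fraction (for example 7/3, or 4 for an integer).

C = (21/2, -3/2)

1. C_x = 21/2  [[A, B, C are collinear ⇒ 3x+1y-30=0] ∩ [|C−(9, 3)|²=45/2]]
2. C_y = -3/2  [[A, B, C are collinear ⇒ 3x+1y-30=0] ∩ [|C−(9, 3)|²=45/2]]
   so C = (21/2, -3/2)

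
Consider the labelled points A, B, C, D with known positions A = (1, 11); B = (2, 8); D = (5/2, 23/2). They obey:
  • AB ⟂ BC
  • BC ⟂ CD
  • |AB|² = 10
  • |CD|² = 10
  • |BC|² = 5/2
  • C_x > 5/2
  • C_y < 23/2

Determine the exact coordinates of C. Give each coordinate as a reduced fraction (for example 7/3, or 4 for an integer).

1. C_x = 7/2  [[AB ⟂ BC ⇒ 1x-3y+22=0] ∩ [|C−(5/2, 23/2)|²=10]]
2. C_y = 17/2  [[AB ⟂ BC ⇒ 1x-3y+22=0] ∩ [|C−(5/2, 23/2)|²=10]]
   so C = (7/2, 17/2)

C = (7/2, 17/2)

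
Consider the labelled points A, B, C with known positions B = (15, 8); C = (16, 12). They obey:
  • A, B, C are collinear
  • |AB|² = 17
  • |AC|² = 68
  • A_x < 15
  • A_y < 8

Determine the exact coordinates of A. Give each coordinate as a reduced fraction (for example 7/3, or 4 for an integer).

1. A_x = 14  [[A, B, C are collinear ⇒ -4x+1y+52=0] ∩ [|A−(15, 8)|²=17]]
2. A_y = 4  [[A, B, C are collinear ⇒ -4x+1y+52=0] ∩ [|A−(15, 8)|²=17]]
   so A = (14, 4)

A = (14, 4)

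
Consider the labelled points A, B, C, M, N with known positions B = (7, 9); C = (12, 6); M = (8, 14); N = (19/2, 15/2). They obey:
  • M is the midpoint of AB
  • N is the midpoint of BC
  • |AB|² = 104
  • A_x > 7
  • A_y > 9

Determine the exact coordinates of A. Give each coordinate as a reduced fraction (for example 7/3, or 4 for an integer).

A = (9, 19)

1. A_x = 9  [A = 2·M−B = 2·(8, 14)−(7, 9)]
2. A_y = 19  [A = 2·M−B = 2·(8, 14)−(7, 9)]
   so A = (9, 19)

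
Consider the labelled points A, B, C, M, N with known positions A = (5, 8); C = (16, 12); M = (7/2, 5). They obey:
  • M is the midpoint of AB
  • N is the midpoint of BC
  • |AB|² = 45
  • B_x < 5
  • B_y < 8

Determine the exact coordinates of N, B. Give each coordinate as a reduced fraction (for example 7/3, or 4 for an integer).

1. B_x = 2  [B = 2·M−A = 2·(7/2, 5)−(5, 8)]
2. B_y = 2  [B = 2·M−A = 2·(7/2, 5)−(5, 8)]
   so B = (2, 2)
3. N_x = 9  [2·N = B+C = (2, 2)+(16, 12)]
4. N_y = 7  [2·N = B+C = (2, 2)+(16, 12)]
   so N = (9, 7)

N = (9, 7)
B = (2, 2)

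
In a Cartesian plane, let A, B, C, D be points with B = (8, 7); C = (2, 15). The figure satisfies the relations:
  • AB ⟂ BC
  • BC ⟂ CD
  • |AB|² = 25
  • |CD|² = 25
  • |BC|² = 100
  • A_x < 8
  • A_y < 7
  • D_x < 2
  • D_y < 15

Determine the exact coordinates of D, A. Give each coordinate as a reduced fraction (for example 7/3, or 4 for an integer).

D = (-2, 12)
A = (4, 4)

1. D_x = -2  [[BC ⟂ CD ⇒ -6x+8y-108=0] ∩ [|D−(2, 15)|²=25]]
2. D_y = 12  [[BC ⟂ CD ⇒ -6x+8y-108=0] ∩ [|D−(2, 15)|²=25]]
   so D = (-2, 12)
3. A_x = 4  [[AB ⟂ BC ⇒ 6x-8y+8=0] ∩ [|A−(8, 7)|²=25]]
4. A_y = 4  [[AB ⟂ BC ⇒ 6x-8y+8=0] ∩ [|A−(8, 7)|²=25]]
   so A = (4, 4)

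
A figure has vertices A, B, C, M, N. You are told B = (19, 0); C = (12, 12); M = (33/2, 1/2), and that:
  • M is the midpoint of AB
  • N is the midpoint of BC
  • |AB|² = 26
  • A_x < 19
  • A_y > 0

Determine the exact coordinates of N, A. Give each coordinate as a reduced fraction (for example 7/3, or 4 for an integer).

N = (31/2, 6)
A = (14, 1)

1. A_x = 14  [A = 2·M−B = 2·(33/2, 1/2)−(19, 0)]
2. A_y = 1  [A = 2·M−B = 2·(33/2, 1/2)−(19, 0)]
   so A = (14, 1)
3. N_x = 31/2  [2·N = B+C = (19, 0)+(12, 12)]
4. N_y = 6  [2·N = B+C = (19, 0)+(12, 12)]
   so N = (31/2, 6)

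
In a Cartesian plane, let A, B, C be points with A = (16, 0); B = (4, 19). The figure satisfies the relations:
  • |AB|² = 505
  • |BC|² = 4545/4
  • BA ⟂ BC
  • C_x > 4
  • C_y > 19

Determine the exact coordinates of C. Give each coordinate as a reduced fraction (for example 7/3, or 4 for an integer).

C = (65/2, 37)

1. C_x = 65/2  [[BA ⟂ BC ⇒ 12x-19y+313=0] ∩ [|C−(4, 19)|²=4545/4]]
2. C_y = 37  [[BA ⟂ BC ⇒ 12x-19y+313=0] ∩ [|C−(4, 19)|²=4545/4]]
   so C = (65/2, 37)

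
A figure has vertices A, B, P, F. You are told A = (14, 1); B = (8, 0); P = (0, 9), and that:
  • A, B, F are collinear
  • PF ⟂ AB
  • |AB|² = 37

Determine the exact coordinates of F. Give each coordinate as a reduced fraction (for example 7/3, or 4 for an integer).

1. F_x = 62/37  [[A, B, F are collinear ⇒ 1x-6y-8=0] ∩ [PF ⟂ AB ⇒ -6x-1y+9=0]]
2. F_y = -39/37  [[A, B, F are collinear ⇒ 1x-6y-8=0] ∩ [PF ⟂ AB ⇒ -6x-1y+9=0]]
   so F = (62/37, -39/37)

F = (62/37, -39/37)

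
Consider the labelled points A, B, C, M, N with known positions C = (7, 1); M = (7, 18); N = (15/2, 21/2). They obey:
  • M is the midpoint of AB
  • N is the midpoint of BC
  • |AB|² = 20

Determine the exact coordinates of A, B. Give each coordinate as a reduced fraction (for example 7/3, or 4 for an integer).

A = (6, 16)
B = (8, 20)

1. B_x = 8  [B = 2·N−C = 2·(15/2, 21/2)−(7, 1)]
2. B_y = 20  [B = 2·N−C = 2·(15/2, 21/2)−(7, 1)]
   so B = (8, 20)
3. A_x = 6  [A = 2·M−B = 2·(7, 18)−(8, 20)]
4. A_y = 16  [A = 2·M−B = 2·(7, 18)−(8, 20)]
   so A = (6, 16)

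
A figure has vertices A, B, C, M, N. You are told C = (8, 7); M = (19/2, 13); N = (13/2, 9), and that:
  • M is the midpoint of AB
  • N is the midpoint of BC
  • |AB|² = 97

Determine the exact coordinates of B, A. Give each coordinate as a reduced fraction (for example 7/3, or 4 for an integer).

1. B_x = 5  [B = 2·N−C = 2·(13/2, 9)−(8, 7)]
2. B_y = 11  [B = 2·N−C = 2·(13/2, 9)−(8, 7)]
   so B = (5, 11)
3. A_x = 14  [A = 2·M−B = 2·(19/2, 13)−(5, 11)]
4. A_y = 15  [A = 2·M−B = 2·(19/2, 13)−(5, 11)]
   so A = (14, 15)

B = (5, 11)
A = (14, 15)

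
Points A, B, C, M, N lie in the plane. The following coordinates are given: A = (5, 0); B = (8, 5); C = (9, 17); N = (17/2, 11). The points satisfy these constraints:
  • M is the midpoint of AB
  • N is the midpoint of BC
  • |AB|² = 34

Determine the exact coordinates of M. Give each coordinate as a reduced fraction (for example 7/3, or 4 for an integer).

1. M_x = 13/2  [2·M = A+B = (5, 0)+(8, 5)]
2. M_y = 5/2  [2·M = A+B = (5, 0)+(8, 5)]
   so M = (13/2, 5/2)

M = (13/2, 5/2)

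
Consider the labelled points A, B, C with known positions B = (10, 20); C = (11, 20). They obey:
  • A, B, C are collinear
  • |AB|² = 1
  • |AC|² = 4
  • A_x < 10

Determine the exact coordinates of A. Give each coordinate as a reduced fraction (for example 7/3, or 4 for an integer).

1. A_x = 9  [[A, B, C are collinear ⇒ 1y-20=0] ∩ [|A−(10, 20)|²=1]]
2. A_y = 20  [[A, B, C are collinear ⇒ 1y-20=0] ∩ [|A−(10, 20)|²=1]]
   so A = (9, 20)

A = (9, 20)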